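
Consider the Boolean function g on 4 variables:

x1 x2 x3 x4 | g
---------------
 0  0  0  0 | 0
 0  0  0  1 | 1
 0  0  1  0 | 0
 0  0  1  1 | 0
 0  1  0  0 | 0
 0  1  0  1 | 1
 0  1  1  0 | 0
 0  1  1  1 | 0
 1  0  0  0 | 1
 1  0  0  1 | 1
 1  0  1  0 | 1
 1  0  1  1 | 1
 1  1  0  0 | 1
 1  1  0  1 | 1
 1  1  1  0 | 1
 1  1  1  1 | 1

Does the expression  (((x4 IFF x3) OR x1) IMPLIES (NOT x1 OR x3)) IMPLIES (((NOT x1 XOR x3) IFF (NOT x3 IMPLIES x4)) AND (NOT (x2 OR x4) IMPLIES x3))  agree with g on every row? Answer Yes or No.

Evaluate (((x4 IFF x3) OR x1) IMPLIES (NOT x1 OR x3)) IMPLIES (((NOT x1 XOR x3) IFF (NOT x3 IMPLIES x4)) AND (NOT (x2 OR x4) IMPLIES x3)) on each row and compare to g:
  x1=0, x2=0, x3=0, x4=0: formula gives 0, g = 0 ✓
  x1=0, x2=0, x3=0, x4=1: formula gives 1, g = 1 ✓
  x1=0, x2=0, x3=1, x4=0: formula gives 0, g = 0 ✓
  x1=0, x2=0, x3=1, x4=1: formula gives 0, g = 0 ✓
  …and likewise for the remaining 12 rows.
No disagreement on any input; they are logically equivalent.

Yes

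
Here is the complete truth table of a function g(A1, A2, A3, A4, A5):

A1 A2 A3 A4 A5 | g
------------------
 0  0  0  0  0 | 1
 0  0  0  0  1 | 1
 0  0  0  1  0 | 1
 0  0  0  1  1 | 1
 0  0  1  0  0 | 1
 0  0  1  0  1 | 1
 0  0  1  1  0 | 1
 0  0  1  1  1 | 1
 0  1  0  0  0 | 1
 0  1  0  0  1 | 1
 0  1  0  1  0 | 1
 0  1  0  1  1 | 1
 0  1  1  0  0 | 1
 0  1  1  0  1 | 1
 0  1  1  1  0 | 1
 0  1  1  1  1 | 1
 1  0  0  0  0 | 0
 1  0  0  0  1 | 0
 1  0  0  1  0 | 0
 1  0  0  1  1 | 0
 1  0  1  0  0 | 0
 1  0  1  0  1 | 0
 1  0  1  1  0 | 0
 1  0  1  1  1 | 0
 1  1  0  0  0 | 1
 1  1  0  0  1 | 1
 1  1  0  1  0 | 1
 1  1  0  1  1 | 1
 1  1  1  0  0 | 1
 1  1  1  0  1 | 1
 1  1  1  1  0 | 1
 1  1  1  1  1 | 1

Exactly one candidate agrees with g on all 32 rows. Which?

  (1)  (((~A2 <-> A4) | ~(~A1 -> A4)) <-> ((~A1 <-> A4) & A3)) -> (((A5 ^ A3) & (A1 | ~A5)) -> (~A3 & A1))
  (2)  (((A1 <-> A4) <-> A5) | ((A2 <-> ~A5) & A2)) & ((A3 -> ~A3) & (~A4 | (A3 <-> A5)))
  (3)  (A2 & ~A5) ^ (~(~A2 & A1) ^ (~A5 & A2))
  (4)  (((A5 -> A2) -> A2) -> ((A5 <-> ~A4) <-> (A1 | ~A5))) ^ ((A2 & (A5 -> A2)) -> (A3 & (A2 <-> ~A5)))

(1) disagrees with g on (0,0,1,1,0) (formula → 0, table → 1); rule it out.
(2) disagrees with g on (0,0,0,0,0) (formula → 0, table → 1); rule it out.
(4) disagrees with g on (0,0,0,0,0) (formula → 0, table → 1); rule it out.
Only (3) survives; checking it on all 32 rows confirms it matches g.

3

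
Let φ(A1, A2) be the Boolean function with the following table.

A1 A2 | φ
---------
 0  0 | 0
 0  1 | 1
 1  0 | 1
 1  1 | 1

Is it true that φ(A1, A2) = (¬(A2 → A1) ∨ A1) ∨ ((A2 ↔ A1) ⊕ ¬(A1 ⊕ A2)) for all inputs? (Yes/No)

Check the formula against φ row by row:
  A1=0, A2=0: formula gives 0, φ = 0 ✓
  A1=0, A2=1: formula gives 1, φ = 1 ✓
  A1=1, A2=0: formula gives 1, φ = 1 ✓
  A1=1, A2=1: formula gives 1, φ = 1 ✓
Every row agrees, so the formula is equivalent.

Yes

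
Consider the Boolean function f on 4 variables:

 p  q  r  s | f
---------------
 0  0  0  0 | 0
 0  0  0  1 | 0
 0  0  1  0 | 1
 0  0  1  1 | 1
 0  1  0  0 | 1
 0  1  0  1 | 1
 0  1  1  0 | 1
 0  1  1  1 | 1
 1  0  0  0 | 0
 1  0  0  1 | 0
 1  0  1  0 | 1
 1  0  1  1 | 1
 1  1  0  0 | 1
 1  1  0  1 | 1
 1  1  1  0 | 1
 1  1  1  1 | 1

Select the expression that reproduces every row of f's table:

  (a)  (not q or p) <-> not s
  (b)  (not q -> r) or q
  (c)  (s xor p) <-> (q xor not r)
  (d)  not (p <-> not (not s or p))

b

(a) fails at (0,0,0,0): the formula yields 1, f is 0.
(c) fails at (0,0,0,1): the formula yields 1, f is 0.
(d) fails at (0,0,0,1): the formula yields 1, f is 0.
That leaves (b). Evaluating it on every row reproduces the table of f exactly.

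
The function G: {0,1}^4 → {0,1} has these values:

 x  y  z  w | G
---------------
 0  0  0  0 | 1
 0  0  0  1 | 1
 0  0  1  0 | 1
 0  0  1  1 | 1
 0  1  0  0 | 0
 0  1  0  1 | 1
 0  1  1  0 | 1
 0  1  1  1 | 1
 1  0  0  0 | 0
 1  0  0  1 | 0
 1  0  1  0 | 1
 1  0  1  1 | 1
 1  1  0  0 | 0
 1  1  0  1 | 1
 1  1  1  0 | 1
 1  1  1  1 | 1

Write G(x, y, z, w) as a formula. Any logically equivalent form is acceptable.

The 0-rows are (0,1,0,0), (1,0,0,0), (1,0,0,1), (1,1,0,0). Take each as a conjunction (¬x·y·¬z·¬w, x·¬y·¬z·¬w, x·¬y·¬z·w, x·y·¬z·¬w), form their disjunction, and complement — that gives a formula that is 1 everywhere G is.

G(x, y, z, w) = ¬((((((¬x ∧ y) ∧ ¬z) ∧ ¬w) ∨ (((x ∧ ¬y) ∧ ¬z) ∧ ¬w)) ∨ (((x ∧ ¬y) ∧ ¬z) ∧ w)) ∨ (((x ∧ y) ∧ ¬z) ∧ ¬w))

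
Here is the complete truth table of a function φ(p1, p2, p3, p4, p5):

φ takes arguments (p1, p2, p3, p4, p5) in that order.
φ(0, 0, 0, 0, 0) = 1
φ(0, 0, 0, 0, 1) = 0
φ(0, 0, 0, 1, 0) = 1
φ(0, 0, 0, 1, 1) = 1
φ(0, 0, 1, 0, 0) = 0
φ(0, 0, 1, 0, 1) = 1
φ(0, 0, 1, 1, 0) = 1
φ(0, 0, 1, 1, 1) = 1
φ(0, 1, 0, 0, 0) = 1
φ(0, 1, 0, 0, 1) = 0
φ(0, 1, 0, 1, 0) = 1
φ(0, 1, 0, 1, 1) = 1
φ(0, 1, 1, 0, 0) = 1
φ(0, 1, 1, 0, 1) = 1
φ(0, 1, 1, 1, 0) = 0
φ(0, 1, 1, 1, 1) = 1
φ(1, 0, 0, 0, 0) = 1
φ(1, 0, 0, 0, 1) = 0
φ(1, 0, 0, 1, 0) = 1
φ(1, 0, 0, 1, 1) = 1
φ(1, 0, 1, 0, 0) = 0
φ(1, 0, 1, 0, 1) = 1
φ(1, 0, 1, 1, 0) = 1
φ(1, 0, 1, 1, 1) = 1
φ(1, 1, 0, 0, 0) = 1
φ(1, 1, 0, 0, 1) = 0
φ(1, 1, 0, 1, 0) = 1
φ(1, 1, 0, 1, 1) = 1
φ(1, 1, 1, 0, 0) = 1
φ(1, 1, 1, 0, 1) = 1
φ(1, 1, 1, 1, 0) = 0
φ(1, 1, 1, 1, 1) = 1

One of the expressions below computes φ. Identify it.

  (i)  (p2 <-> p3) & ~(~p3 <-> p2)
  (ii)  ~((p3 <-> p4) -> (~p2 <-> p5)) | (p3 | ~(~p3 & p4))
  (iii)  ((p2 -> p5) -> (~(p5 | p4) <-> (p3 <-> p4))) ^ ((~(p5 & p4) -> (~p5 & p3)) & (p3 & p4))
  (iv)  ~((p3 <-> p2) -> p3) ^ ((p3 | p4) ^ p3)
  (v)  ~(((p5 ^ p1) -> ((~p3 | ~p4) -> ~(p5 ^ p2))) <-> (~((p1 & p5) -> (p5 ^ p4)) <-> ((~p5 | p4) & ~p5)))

(i) disagrees with φ on (0,0,0,0,1) (formula → 1, table → 0); rule it out.
(ii) disagrees with φ on (0,0,0,0,1) (formula → 1, table → 0); rule it out.
(iv) disagrees with φ on (0,0,0,0,1) (formula → 1, table → 0); rule it out.
(v) disagrees with φ on (0,0,0,0,1) (formula → 1, table → 0); rule it out.
Only (iii) survives; checking it on all 32 rows confirms it matches φ.

iii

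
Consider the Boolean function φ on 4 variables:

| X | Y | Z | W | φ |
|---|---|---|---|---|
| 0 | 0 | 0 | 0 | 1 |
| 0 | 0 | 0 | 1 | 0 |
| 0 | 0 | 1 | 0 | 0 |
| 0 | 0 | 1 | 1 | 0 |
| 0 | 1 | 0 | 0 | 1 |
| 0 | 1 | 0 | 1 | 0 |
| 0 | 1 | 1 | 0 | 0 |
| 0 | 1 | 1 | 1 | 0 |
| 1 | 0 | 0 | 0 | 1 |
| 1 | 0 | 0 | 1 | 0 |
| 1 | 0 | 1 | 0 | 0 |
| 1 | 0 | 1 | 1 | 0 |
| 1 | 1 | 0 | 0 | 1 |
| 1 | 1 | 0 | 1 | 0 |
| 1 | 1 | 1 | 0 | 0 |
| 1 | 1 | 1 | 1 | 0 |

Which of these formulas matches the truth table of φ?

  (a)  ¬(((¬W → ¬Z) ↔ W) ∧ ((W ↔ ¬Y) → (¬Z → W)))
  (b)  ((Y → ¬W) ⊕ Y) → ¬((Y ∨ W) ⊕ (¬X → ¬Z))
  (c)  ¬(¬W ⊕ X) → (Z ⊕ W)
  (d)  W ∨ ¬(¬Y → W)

(b) fails at (0,0,0,0): the formula yields 0, φ is 1.
(c) fails at (0,0,0,1): the formula yields 1, φ is 0.
(d) fails at (0,0,0,1): the formula yields 1, φ is 0.
That leaves (a). Evaluating it on every row reproduces the table of φ exactly.

a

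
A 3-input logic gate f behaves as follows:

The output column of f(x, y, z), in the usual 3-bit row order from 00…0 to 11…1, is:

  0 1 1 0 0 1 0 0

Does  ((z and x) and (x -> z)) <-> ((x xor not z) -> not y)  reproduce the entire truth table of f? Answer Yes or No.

Check the formula against f row by row:
  x=0, y=0, z=0: formula gives 0, f = 0 ✓
  x=0, y=0, z=1: formula gives 0, but f = 1 ✗
Since they disagree at (0,0,1), the expression is not a correct formula for f.

No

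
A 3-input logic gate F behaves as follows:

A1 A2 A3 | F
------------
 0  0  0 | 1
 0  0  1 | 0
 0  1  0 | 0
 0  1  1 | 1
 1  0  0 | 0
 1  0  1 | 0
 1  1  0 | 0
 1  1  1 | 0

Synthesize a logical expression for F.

F(A1, A2, A3) = ((A1' · A2') · A3') + ((A1' · A2) · A3)

The 1-rows are (0,0,0), (0,1,1). Each contributes one minterm — ¬A1·¬A2·¬A3; ¬A1·A2·A3 — and their disjunction is a sum-of-products form of F.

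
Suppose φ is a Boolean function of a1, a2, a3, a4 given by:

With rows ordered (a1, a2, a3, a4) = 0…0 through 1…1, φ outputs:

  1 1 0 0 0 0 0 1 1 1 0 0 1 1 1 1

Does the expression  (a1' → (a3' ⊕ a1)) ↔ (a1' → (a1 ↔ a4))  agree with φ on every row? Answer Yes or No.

No

Test each input against both φ and the formula:
  a1=0, a2=0, a3=0, a4=0: formula gives 1, φ = 1 ✓
  a1=0, a2=0, a3=0, a4=1: formula gives 0, but φ = 1 ✗
Since they disagree at (0,0,0,1), the expression is not a correct formula for φ.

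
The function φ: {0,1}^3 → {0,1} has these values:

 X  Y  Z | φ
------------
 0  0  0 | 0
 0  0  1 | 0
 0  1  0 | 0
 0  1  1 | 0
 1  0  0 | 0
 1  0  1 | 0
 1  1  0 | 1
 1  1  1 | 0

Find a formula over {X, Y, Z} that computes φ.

φ(X, Y, Z) = (X ∧ Y) ∧ ¬Z

Only row (1,1,0) gives 1. That row's minterm X·Y·¬Z is φ directly.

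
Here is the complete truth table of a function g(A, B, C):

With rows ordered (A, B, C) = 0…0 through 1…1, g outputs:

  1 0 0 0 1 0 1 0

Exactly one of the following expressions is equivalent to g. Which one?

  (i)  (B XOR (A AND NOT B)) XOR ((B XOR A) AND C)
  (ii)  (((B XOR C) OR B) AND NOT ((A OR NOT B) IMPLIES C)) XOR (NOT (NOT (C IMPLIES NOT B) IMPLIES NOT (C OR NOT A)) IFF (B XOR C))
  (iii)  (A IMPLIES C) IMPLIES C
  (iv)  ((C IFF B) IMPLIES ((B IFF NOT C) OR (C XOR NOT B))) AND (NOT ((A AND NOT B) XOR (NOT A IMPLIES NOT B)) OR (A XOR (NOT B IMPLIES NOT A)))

(i) disagrees with g on (0,0,0) (formula → 0, table → 1); rule it out.
(iii) disagrees with g on (0,0,0) (formula → 0, table → 1); rule it out.
(iv) disagrees with g on (0,0,1) (formula → 1, table → 0); rule it out.
Only (ii) survives; checking it on all 8 rows confirms it matches g.

ii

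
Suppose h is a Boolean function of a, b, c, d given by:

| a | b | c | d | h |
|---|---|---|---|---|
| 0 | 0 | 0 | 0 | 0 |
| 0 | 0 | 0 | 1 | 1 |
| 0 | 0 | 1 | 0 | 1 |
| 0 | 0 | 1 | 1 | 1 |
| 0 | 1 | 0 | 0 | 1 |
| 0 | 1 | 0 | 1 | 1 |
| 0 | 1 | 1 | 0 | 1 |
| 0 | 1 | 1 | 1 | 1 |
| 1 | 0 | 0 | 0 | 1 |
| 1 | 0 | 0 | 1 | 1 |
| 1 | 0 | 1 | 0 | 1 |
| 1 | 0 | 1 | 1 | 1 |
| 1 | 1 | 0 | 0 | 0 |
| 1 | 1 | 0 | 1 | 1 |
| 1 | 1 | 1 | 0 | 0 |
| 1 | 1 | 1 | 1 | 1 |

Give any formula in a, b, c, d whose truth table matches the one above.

The 0-rows are (0,0,0,0), (1,1,0,0), (1,1,1,0). Take each as a conjunction (¬a·¬b·¬c·¬d, a·b·¬c·¬d, a·b·c·¬d), form their disjunction, and complement — that gives a formula that is 1 everywhere h is.

h(a, b, c, d) = ¬(((((¬a ∧ ¬b) ∧ ¬c) ∧ ¬d) ∨ (((a ∧ b) ∧ ¬c) ∧ ¬d)) ∨ (((a ∧ b) ∧ c) ∧ ¬d))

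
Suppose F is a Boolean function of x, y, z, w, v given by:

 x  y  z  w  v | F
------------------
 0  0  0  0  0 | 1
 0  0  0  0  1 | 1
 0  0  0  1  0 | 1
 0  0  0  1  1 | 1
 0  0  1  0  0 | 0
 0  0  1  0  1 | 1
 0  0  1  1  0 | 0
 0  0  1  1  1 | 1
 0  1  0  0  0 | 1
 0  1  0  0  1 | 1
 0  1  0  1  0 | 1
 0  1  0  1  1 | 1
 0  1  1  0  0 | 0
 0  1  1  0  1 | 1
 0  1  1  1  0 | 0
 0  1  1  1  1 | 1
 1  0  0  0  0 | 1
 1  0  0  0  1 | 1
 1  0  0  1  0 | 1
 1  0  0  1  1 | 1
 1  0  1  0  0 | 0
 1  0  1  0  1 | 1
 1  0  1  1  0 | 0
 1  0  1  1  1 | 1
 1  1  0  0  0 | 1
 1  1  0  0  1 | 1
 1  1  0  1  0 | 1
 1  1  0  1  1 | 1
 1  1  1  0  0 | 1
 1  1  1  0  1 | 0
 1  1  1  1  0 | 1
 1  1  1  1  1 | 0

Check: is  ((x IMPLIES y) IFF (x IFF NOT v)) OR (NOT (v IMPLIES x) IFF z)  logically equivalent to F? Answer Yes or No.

Test each input against both F and the formula:
  x=0, y=0, z=0, w=0, v=0: formula gives 1, F = 1 ✓
  x=0, y=0, z=0, w=0, v=1: formula gives 1, F = 1 ✓
  x=0, y=0, z=0, w=1, v=0: formula gives 1, F = 1 ✓
  x=0, y=0, z=0, w=1, v=1: formula gives 1, F = 1 ✓
  … (the remaining 28 rows also agree.)
Every row agrees, so the formula is equivalent.

Yes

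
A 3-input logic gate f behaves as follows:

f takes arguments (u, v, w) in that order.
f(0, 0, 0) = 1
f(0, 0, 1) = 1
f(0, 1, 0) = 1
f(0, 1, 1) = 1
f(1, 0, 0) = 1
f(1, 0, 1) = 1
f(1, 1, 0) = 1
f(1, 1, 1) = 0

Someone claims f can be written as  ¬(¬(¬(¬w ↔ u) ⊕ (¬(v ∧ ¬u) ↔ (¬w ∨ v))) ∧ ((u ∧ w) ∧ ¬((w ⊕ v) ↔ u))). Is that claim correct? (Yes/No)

Check the formula against f row by row:
  u=0, v=0, w=0: formula gives 1, f = 1 ✓
  u=0, v=0, w=1: formula gives 1, f = 1 ✓
  u=0, v=1, w=0: formula gives 1, f = 1 ✓
  u=0, v=1, w=1: formula gives 1, f = 1 ✓
  u=1, v=0, w=0: formula gives 1, f = 1 ✓
  …and likewise for the remaining 3 rows.
Every row agrees, so the formula is equivalent.

Yes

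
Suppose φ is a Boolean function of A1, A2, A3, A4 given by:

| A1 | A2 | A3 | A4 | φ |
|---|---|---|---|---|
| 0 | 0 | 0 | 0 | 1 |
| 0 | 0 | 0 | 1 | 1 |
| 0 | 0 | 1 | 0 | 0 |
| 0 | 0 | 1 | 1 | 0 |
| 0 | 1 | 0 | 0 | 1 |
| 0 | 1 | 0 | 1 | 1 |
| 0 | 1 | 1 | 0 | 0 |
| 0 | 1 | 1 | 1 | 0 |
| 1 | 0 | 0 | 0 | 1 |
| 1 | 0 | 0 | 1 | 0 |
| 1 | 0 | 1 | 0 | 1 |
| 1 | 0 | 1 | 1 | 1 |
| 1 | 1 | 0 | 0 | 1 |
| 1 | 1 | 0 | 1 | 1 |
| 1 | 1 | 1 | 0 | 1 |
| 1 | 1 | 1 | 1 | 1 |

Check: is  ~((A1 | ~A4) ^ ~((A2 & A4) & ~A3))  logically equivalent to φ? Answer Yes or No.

Evaluate ~((A1 | ~A4) ^ ~((A2 & A4) & ~A3)) on each row and compare to φ:
  A1=0, A2=0, A3=0, A4=0: formula gives 1, φ = 1 ✓
  A1=0, A2=0, A3=0, A4=1: formula gives 0, but φ = 1 ✗
Row (0,0,0,1) is a counterexample, so the formula is not equivalent to φ.

No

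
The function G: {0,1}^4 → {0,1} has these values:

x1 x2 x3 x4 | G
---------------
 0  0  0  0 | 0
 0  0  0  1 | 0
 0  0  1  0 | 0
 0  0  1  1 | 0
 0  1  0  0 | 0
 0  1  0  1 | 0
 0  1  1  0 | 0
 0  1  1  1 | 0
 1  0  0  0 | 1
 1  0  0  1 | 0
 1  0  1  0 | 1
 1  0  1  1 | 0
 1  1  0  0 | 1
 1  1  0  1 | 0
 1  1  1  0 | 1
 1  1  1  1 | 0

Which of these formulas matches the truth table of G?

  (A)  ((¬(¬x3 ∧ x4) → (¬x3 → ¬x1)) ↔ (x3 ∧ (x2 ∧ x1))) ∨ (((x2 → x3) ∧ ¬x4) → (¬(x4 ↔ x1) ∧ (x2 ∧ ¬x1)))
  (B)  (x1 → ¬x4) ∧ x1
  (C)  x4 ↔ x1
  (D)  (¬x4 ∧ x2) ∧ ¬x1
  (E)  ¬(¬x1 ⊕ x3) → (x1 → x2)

B

(A): at (0,0,0,1) it gives 1, but G = 0 — eliminated.
(C): at (0,0,0,0) it gives 1, but G = 0 — eliminated.
(D): at (0,1,0,0) it gives 1, but G = 0 — eliminated.
(E): at (0,0,0,0) it gives 1, but G = 0 — eliminated.
That leaves (B). Evaluating it on every row reproduces the table of G exactly.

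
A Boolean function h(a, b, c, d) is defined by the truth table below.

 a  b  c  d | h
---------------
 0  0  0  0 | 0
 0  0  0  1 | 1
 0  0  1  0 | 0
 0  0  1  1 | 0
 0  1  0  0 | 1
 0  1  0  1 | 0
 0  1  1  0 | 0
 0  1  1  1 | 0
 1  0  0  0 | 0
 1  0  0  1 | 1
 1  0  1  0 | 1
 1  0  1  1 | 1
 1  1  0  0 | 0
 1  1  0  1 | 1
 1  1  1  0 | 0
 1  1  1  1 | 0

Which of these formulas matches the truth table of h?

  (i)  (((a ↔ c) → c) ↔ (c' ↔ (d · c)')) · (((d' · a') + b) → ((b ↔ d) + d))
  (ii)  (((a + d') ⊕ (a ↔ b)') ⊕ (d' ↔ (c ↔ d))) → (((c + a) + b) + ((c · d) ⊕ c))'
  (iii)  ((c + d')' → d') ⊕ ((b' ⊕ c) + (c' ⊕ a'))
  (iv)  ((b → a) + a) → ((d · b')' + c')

(i) fails at (0,0,0,1): the formula yields 0, h is 1.
(ii) fails at (0,0,0,0): the formula yields 1, h is 0.
(iv) fails at (0,0,0,0): the formula yields 1, h is 0.
Only (iii) survives; checking it on all 16 rows confirms it matches h.

iii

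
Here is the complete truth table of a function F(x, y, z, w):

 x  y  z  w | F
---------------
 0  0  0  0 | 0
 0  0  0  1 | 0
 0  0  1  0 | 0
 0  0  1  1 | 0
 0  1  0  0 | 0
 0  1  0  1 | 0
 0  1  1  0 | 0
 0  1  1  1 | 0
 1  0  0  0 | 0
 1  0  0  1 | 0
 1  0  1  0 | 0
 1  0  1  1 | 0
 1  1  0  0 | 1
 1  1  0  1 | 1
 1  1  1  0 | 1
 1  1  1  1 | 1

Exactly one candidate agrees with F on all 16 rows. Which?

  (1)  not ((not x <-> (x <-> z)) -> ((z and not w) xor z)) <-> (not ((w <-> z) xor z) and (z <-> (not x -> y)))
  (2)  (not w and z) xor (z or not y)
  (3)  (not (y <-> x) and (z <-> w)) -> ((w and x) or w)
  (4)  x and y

(1) fails at (0,0,0,1): the formula yields 1, F is 0.
(2) fails at (0,0,0,0): the formula yields 1, F is 0.
(3) fails at (0,0,0,0): the formula yields 1, F is 0.
Only (4) survives; checking it on all 16 rows confirms it matches F.

4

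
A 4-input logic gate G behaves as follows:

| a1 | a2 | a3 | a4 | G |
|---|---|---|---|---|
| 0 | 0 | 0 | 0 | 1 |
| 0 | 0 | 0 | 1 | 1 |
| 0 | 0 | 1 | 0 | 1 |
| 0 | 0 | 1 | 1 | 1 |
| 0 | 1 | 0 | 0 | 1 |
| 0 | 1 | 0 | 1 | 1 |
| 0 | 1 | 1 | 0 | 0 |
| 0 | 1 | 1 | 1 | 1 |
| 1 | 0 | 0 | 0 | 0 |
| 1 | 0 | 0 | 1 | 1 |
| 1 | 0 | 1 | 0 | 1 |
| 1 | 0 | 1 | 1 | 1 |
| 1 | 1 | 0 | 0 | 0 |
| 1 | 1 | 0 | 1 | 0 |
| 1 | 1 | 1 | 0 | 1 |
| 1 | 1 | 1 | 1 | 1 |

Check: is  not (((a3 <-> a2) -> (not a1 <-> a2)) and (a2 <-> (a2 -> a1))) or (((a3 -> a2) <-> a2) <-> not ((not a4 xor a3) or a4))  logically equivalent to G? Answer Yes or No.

No

Evaluate not (((a3 <-> a2) -> (not a1 <-> a2)) and (a2 <-> (a2 -> a1))) or (((a3 -> a2) <-> a2) <-> not ((not a4 xor a3) or a4)) on each row and compare to G:
  a1=0, a2=0, a3=0, a4=0: formula gives 1, G = 1 ✓
  a1=0, a2=0, a3=0, a4=1: formula gives 1, G = 1 ✓
  a1=0, a2=0, a3=1, a4=0: formula gives 1, G = 1 ✓
  a1=0, a2=0, a3=1, a4=1: formula gives 1, G = 1 ✓
  …
  a1=0, a2=1, a3=1, a4=0: formula gives 1, but G = 0 ✗
Row (0,1,1,0) is a counterexample, so the formula is not equivalent to G.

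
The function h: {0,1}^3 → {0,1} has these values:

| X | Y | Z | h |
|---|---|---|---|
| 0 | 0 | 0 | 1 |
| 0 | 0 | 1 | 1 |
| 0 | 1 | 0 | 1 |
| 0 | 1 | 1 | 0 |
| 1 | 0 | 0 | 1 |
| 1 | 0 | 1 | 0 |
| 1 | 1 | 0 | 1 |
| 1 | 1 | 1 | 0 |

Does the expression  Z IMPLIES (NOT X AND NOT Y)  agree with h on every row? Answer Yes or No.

Test each input against both h and the formula:
  X=0, Y=0, Z=0: formula gives 1, h = 1 ✓
  X=0, Y=0, Z=1: formula gives 1, h = 1 ✓
  X=0, Y=1, Z=0: formula gives 1, h = 1 ✓
  X=0, Y=1, Z=1: formula gives 0, h = 0 ✓
  X=1, Y=0, Z=0: formula gives 1, h = 1 ✓
  … (the remaining 3 rows also agree.)
Every row agrees, so the formula is equivalent.

Yes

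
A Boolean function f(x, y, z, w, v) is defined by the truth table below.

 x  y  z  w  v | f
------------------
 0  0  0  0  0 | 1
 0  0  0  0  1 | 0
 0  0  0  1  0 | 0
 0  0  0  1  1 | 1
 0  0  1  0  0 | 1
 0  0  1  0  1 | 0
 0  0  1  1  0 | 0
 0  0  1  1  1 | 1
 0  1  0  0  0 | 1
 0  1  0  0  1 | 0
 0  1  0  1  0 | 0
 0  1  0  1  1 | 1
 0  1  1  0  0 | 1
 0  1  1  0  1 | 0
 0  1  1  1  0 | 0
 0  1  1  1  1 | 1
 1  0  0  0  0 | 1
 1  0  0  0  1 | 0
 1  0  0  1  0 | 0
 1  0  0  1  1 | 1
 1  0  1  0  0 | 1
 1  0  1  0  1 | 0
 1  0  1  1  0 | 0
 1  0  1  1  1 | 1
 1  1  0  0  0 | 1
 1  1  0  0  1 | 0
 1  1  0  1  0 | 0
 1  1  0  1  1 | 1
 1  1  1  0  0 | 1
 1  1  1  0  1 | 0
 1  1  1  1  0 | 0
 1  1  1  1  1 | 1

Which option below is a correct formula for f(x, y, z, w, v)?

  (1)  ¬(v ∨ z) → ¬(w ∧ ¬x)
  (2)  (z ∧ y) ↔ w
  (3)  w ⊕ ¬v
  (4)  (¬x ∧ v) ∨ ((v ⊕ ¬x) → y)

(1): at (0,0,0,0,1) it gives 1, but f = 0 — eliminated.
(2): at (0,0,0,0,1) it gives 1, but f = 0 — eliminated.
(4): at (0,0,0,0,0) it gives 0, but f = 1 — eliminated.
(3) is the remaining candidate, and it agrees with f on all 32 inputs.

3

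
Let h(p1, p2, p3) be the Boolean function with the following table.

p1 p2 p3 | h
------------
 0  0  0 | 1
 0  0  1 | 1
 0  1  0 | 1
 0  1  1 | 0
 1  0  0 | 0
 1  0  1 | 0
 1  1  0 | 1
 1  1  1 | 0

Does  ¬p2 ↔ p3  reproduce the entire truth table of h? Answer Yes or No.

Check the formula against h row by row:
  p1=0, p2=0, p3=0: formula gives 0, but h = 1 ✗
Since they disagree at (0,0,0), the expression is not a correct formula for h.

No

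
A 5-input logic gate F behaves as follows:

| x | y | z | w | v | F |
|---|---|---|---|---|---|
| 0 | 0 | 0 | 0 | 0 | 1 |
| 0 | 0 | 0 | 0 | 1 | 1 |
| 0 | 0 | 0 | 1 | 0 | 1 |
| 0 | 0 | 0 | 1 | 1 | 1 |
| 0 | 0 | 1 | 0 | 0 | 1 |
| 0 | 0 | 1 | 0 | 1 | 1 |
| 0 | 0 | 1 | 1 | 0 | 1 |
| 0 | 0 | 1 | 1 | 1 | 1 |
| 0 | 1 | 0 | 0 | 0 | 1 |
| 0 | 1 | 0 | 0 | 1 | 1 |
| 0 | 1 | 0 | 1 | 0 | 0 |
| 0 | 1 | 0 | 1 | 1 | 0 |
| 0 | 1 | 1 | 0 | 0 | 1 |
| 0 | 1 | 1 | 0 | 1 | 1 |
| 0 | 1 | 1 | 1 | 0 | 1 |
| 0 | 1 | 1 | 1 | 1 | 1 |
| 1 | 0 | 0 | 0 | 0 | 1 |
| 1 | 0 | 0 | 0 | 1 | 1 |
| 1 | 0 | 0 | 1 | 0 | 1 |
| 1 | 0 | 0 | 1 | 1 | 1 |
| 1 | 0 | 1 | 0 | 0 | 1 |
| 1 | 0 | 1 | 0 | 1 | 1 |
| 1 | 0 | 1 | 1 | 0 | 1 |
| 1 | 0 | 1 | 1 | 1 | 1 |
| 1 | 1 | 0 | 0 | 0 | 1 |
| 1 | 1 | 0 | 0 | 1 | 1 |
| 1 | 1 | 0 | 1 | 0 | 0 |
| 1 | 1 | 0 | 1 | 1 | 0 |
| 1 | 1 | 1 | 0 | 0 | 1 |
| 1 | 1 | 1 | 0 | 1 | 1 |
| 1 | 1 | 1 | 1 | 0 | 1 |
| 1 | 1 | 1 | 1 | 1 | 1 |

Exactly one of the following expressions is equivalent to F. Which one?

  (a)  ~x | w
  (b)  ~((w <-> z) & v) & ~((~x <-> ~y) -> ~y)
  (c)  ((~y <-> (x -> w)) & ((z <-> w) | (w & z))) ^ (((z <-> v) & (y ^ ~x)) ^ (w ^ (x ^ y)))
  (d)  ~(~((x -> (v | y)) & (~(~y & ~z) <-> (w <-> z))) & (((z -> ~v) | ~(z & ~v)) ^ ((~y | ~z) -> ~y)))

(a) fails at (0,1,0,1,0): the formula yields 1, F is 0.
(b) fails at (0,0,0,0,0): the formula yields 0, F is 1.
(c) fails at (0,0,0,0,0): the formula yields 0, F is 1.
(d) is the remaining candidate, and it agrees with F on all 32 inputs.

d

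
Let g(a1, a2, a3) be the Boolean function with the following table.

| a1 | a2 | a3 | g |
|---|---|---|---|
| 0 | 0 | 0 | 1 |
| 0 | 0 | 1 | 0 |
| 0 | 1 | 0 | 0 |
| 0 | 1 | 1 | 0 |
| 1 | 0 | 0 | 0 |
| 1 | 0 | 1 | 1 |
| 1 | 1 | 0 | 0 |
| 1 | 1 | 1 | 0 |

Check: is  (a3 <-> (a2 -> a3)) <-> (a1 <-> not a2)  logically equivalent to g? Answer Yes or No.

Evaluate (a3 <-> (a2 -> a3)) <-> (a1 <-> not a2) on each row and compare to g:
  a1=0, a2=0, a3=0: formula gives 1, g = 1 ✓
  a1=0, a2=0, a3=1: formula gives 0, g = 0 ✓
  a1=0, a2=1, a3=0: formula gives 1, but g = 0 ✗
A single disagreement suffices: at (0,1,0) they differ, so the formula does not compute g.

No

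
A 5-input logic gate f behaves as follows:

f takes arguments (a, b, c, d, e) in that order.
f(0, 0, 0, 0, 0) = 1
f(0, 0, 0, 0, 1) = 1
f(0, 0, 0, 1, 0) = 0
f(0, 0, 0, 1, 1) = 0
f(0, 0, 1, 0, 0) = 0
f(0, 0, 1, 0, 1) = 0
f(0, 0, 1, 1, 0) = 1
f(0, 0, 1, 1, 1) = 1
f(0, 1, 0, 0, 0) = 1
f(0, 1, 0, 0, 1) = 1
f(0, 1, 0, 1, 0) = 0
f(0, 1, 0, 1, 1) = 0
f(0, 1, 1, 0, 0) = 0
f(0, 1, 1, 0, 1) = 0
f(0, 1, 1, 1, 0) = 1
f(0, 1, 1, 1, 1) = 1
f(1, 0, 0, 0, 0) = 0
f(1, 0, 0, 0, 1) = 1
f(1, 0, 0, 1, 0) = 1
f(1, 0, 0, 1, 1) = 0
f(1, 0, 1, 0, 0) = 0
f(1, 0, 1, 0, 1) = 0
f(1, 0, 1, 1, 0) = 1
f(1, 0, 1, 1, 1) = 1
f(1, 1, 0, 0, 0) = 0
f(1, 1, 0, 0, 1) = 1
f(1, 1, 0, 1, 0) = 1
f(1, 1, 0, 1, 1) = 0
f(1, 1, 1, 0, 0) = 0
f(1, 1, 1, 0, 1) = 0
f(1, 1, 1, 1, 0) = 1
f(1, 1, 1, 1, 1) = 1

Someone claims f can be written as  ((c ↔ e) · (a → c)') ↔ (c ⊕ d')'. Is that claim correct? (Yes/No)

Yes

Evaluate ((c ↔ e) · (a → c)') ↔ (c ⊕ d')' on each row and compare to f:
  a=0, b=0, c=0, d=0, e=0: formula gives 1, f = 1 ✓
  a=0, b=0, c=0, d=0, e=1: formula gives 1, f = 1 ✓
  a=0, b=0, c=0, d=1, e=0: formula gives 0, f = 0 ✓
  a=0, b=0, c=0, d=1, e=1: formula gives 0, f = 0 ✓
  …and likewise for the remaining 28 rows.
All 32 rows match — the expression computes f exactly.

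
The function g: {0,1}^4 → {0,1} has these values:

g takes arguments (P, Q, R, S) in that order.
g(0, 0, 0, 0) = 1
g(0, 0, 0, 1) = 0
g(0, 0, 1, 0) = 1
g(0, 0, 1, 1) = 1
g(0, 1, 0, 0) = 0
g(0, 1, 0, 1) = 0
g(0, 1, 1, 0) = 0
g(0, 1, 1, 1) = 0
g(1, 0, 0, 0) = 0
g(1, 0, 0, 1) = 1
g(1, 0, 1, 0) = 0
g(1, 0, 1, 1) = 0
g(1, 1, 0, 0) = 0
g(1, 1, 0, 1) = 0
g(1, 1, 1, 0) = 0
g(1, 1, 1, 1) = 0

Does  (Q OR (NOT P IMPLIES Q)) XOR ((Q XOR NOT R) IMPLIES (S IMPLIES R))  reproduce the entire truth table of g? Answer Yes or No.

Yes

Evaluate (Q OR (NOT P IMPLIES Q)) XOR ((Q XOR NOT R) IMPLIES (S IMPLIES R)) on each row and compare to g:
  P=0, Q=0, R=0, S=0: formula gives 1, g = 1 ✓
  P=0, Q=0, R=0, S=1: formula gives 0, g = 0 ✓
  P=0, Q=0, R=1, S=0: formula gives 1, g = 1 ✓
  P=0, Q=0, R=1, S=1: formula gives 1, g = 1 ✓
  … (the remaining 12 rows also agree.)
All 16 rows match — the expression computes g exactly.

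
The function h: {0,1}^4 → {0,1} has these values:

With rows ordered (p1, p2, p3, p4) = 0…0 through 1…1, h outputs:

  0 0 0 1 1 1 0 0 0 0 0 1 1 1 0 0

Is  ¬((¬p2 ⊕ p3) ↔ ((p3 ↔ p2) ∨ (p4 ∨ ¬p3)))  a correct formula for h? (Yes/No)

Check the formula against h row by row:
  p1=0, p2=0, p3=0, p4=0: formula gives 0, h = 0 ✓
  p1=0, p2=0, p3=0, p4=1: formula gives 0, h = 0 ✓
  p1=0, p2=0, p3=1, p4=0: formula gives 0, h = 0 ✓
  p1=0, p2=0, p3=1, p4=1: formula gives 1, h = 1 ✓
  … (the remaining 12 rows also agree.)
No disagreement on any input; they are logically equivalent.

Yes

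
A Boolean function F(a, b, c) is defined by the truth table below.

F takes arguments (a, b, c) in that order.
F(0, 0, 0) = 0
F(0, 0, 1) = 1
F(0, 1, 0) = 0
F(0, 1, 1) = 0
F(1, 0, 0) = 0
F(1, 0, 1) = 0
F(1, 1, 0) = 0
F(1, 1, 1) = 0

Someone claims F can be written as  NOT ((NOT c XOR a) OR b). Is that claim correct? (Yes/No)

No

Evaluate NOT ((NOT c XOR a) OR b) on each row and compare to F:
  a=0, b=0, c=0: formula gives 0, F = 0 ✓
  a=0, b=0, c=1: formula gives 1, F = 1 ✓
  a=0, b=1, c=0: formula gives 0, F = 0 ✓
  a=0, b=1, c=1: formula gives 0, F = 0 ✓
  a=1, b=0, c=0: formula gives 1, but F = 0 ✗
Since they disagree at (1,0,0), the expression is not a correct formula for F.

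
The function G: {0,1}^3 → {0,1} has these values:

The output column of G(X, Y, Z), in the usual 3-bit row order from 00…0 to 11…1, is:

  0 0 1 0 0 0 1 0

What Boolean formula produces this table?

G(X, Y, Z) = ((~X & Y) & ~Z) | ((X & Y) & ~Z)

Collect the rows where G=1 — (0,1,0), (1,1,0) — and write one minterm per row: ¬X·Y·¬Z, X·Y·¬Z. Their union (logical OR) reproduces the table exactly.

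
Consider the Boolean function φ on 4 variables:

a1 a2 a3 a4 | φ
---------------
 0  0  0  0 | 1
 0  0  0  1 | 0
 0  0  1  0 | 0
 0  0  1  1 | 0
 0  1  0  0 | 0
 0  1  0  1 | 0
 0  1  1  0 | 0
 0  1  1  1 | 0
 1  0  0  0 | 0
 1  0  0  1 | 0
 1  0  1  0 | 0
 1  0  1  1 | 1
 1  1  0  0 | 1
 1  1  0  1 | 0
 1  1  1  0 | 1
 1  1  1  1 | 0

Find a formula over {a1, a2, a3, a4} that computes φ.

φ(a1, a2, a3, a4) = (((((~a1 & ~a2) & ~a3) & ~a4) | (((a1 & ~a2) & a3) & a4)) | (((a1 & a2) & ~a3) & ~a4)) | (((a1 & a2) & a3) & ~a4)

The 1-rows are (0,0,0,0), (1,0,1,1), (1,1,0,0), (1,1,1,0). Each contributes one minterm — ¬a1·¬a2·¬a3·¬a4; a1·¬a2·a3·a4; a1·a2·¬a3·¬a4; a1·a2·a3·¬a4 — and their disjunction is a sum-of-products form of φ.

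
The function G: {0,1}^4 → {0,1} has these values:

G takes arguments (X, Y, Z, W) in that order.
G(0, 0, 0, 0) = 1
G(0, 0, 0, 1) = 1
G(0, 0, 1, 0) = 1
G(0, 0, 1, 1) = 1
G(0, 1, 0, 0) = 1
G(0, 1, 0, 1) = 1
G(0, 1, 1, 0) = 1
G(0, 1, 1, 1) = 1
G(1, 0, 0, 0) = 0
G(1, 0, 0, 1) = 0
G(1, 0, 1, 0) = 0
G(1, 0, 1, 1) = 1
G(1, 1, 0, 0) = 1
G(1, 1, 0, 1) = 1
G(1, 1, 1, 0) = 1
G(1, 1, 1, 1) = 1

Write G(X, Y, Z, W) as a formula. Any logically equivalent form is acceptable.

The 0-rows are (1,0,0,0), (1,0,0,1), (1,0,1,0). Take each as a conjunction (X·¬Y·¬Z·¬W, X·¬Y·¬Z·W, X·¬Y·Z·¬W), form their disjunction, and complement — that gives a formula that is 1 everywhere G is.

G(X, Y, Z, W) = not (((((X and not Y) and not Z) and not W) or (((X and not Y) and not Z) and W)) or (((X and not Y) and Z) and not W))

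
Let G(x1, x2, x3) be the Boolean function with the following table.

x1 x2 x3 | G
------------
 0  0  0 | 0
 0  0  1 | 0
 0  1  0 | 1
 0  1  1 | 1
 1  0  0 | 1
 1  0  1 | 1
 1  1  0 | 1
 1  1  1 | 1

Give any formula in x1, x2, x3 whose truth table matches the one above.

G(x1, x2, x3) = ¬(((¬x1 ∧ ¬x2) ∧ ¬x3) ∨ ((¬x1 ∧ ¬x2) ∧ x3))

G is 0 on only 2 rows — (0,0,0), (0,0,1). Writing each as a minterm (¬x1·¬x2·¬x3, ¬x1·¬x2·x3) and OR-ing them characterizes exactly where G=0, so G is the negation of that disjunction.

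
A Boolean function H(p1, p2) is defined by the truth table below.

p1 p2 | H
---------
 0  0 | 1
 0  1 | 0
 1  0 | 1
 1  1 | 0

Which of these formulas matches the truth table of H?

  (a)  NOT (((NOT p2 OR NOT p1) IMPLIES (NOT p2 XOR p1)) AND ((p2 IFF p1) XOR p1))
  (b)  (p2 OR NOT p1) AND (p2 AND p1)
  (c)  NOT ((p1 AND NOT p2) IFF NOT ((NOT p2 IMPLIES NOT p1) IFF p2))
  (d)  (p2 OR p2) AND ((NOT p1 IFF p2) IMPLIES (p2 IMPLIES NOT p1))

c

(a) disagrees with H on (0,0) (formula → 0, table → 1); rule it out.
(b) disagrees with H on (0,0) (formula → 0, table → 1); rule it out.
(d) disagrees with H on (0,0) (formula → 0, table → 1); rule it out.
That leaves (c). Evaluating it on every row reproduces the table of H exactly.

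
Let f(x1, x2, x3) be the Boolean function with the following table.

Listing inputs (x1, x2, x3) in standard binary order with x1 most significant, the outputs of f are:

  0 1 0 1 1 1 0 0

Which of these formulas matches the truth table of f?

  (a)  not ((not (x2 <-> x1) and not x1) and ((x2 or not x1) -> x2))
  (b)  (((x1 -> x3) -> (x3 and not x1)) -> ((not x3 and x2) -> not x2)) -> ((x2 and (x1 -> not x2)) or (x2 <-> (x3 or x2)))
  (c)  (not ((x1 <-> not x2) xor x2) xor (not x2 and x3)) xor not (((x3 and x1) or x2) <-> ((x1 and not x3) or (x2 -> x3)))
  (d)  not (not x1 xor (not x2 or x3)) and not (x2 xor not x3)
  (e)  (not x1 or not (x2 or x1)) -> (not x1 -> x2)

(a) disagrees with f on (0,0,0) (formula → 1, table → 0); rule it out.
(b) disagrees with f on (0,0,0) (formula → 1, table → 0); rule it out.
(d) disagrees with f on (0,1,1) (formula → 0, table → 1); rule it out.
(e) disagrees with f on (0,0,1) (formula → 0, table → 1); rule it out.
Only (c) survives; checking it on all 8 rows confirms it matches f.

c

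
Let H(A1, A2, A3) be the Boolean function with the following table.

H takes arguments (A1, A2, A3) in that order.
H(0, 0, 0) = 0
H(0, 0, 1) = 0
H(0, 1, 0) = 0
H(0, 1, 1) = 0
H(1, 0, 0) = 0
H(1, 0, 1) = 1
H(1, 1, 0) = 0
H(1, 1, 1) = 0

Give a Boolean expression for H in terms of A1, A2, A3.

H is 1 on exactly one input, (1,0,1), whose minterm is A1·¬A2·A3. So H is just that conjunction.

H(A1, A2, A3) = (A1 ∧ ¬A2) ∧ A3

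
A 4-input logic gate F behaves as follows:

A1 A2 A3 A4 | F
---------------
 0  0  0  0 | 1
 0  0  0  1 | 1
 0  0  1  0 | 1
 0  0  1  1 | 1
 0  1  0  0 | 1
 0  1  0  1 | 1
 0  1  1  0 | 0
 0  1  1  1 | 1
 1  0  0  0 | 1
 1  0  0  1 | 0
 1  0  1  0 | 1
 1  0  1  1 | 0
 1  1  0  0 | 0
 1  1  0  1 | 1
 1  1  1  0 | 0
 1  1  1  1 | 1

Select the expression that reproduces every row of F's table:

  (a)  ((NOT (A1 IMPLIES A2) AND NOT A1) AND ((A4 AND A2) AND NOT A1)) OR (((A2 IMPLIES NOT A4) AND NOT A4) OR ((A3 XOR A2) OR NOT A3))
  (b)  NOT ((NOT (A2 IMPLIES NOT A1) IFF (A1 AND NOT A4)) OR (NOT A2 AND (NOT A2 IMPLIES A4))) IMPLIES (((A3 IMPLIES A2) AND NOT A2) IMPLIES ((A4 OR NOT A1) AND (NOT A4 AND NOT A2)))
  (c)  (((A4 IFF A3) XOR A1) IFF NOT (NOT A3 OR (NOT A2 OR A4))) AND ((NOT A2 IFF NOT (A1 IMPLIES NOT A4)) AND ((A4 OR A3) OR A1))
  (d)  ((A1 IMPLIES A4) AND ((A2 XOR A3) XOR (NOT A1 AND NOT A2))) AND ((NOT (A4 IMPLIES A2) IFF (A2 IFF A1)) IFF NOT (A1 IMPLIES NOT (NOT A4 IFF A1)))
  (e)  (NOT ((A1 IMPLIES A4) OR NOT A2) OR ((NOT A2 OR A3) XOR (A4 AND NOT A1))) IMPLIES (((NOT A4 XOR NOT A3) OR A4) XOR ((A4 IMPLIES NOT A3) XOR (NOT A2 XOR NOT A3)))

(a): at (0,1,1,0) it gives 1, but F = 0 — eliminated.
(b): at (0,1,1,0) it gives 1, but F = 0 — eliminated.
(c): at (0,0,0,0) it gives 0, but F = 1 — eliminated.
(d): at (0,0,0,1) it gives 0, but F = 1 — eliminated.
(e) is the remaining candidate, and it agrees with F on all 16 inputs.

e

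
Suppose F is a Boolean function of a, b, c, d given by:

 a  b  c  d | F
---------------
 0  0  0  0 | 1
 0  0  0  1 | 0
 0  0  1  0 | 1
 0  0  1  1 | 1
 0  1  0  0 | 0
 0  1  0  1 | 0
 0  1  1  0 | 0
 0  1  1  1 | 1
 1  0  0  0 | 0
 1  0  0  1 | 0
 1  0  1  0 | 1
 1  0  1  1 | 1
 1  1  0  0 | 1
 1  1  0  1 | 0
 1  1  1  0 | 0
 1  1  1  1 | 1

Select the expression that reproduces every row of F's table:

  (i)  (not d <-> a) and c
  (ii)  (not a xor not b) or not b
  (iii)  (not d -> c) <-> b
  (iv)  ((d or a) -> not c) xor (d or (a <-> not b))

(i) disagrees with F on (0,0,0,0) (formula → 0, table → 1); rule it out.
(ii) disagrees with F on (0,0,0,1) (formula → 1, table → 0); rule it out.
(iii) disagrees with F on (0,0,1,0) (formula → 0, table → 1); rule it out.
Only (iv) survives; checking it on all 16 rows confirms it matches F.

iv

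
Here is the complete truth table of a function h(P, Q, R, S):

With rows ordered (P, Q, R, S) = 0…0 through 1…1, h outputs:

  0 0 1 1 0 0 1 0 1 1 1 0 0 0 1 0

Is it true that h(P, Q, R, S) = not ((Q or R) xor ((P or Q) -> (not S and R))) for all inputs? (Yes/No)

Yes

Test each input against both h and the formula:
  P=0, Q=0, R=0, S=0: formula gives 0, h = 0 ✓
  P=0, Q=0, R=0, S=1: formula gives 0, h = 0 ✓
  P=0, Q=0, R=1, S=0: formula gives 1, h = 1 ✓
  P=0, Q=0, R=1, S=1: formula gives 1, h = 1 ✓
  …and likewise for the remaining 12 rows.
All 16 rows match — the expression computes h exactly.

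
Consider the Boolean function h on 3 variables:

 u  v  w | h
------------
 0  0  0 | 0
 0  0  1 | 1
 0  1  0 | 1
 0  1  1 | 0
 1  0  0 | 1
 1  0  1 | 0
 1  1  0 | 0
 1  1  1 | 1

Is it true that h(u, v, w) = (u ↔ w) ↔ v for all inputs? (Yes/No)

Yes

Evaluate (u ↔ w) ↔ v on each row and compare to h:
  u=0, v=0, w=0: formula gives 0, h = 0 ✓
  u=0, v=0, w=1: formula gives 1, h = 1 ✓
  u=0, v=1, w=0: formula gives 1, h = 1 ✓
  u=0, v=1, w=1: formula gives 0, h = 0 ✓
  u=1, v=0, w=0: formula gives 1, h = 1 ✓
  … (the remaining 3 rows also agree.)
Every row agrees, so the formula is equivalent.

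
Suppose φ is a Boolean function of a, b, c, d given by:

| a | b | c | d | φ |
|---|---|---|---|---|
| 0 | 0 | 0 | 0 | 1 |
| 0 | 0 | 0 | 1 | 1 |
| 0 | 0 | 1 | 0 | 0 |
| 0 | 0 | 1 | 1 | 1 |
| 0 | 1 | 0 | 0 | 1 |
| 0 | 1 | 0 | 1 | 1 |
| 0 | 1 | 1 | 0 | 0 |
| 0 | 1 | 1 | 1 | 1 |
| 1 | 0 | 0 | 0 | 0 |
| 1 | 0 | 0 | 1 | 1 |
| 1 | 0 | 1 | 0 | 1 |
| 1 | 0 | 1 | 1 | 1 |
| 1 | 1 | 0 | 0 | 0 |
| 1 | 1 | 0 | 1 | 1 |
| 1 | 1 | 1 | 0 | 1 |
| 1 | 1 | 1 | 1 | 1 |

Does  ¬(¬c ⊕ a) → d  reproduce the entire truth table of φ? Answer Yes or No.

Test each input against both φ and the formula:
  a=0, b=0, c=0, d=0: formula gives 1, φ = 1 ✓
  a=0, b=0, c=0, d=1: formula gives 1, φ = 1 ✓
  a=0, b=0, c=1, d=0: formula gives 0, φ = 0 ✓
  a=0, b=0, c=1, d=1: formula gives 1, φ = 1 ✓
  … (the remaining 12 rows also agree.)
All 16 rows match — the expression computes φ exactly.

Yes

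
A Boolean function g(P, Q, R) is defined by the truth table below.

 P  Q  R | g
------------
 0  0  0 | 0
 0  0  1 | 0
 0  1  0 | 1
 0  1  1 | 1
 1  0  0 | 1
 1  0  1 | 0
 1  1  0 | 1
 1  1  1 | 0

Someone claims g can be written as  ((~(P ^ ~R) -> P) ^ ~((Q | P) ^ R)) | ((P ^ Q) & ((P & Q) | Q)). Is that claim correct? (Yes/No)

Yes

Evaluate ((~(P ^ ~R) -> P) ^ ~((Q | P) ^ R)) | ((P ^ Q) & ((P & Q) | Q)) on each row and compare to g:
  P=0, Q=0, R=0: formula gives 0, g = 0 ✓
  P=0, Q=0, R=1: formula gives 0, g = 0 ✓
  P=0, Q=1, R=0: formula gives 1, g = 1 ✓
  P=0, Q=1, R=1: formula gives 1, g = 1 ✓
  P=1, Q=0, R=0: formula gives 1, g = 1 ✓
  … (the remaining 3 rows also agree.)
All 8 rows match — the expression computes g exactly.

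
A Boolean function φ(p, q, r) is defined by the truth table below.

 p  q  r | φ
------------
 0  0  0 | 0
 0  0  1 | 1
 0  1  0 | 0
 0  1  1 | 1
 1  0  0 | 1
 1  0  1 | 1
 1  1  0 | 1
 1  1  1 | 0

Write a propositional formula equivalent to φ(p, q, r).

φ(p, q, r) = ((((p' · q') · r') + ((p' · q) · r')) + ((p · q) · r))'

The 0-rows are (0,0,0), (0,1,0), (1,1,1). Take each as a conjunction (¬p·¬q·¬r, ¬p·q·¬r, p·q·r), form their disjunction, and complement — that gives a formula that is 1 everywhere φ is.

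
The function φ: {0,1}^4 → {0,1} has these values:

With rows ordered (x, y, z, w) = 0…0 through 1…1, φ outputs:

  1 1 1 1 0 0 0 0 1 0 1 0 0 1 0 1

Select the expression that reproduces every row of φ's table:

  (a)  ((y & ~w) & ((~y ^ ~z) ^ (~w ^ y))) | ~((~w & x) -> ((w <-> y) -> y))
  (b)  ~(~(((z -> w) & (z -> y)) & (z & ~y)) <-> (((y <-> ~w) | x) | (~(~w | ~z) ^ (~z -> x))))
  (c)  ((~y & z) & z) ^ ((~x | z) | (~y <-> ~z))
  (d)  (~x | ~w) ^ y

d

(a) disagrees with φ on (0,0,0,0) (formula → 0, table → 1); rule it out.
(b) disagrees with φ on (0,0,0,1) (formula → 0, table → 1); rule it out.
(c) disagrees with φ on (0,0,1,0) (formula → 0, table → 1); rule it out.
(d) is the remaining candidate, and it agrees with φ on all 16 inputs.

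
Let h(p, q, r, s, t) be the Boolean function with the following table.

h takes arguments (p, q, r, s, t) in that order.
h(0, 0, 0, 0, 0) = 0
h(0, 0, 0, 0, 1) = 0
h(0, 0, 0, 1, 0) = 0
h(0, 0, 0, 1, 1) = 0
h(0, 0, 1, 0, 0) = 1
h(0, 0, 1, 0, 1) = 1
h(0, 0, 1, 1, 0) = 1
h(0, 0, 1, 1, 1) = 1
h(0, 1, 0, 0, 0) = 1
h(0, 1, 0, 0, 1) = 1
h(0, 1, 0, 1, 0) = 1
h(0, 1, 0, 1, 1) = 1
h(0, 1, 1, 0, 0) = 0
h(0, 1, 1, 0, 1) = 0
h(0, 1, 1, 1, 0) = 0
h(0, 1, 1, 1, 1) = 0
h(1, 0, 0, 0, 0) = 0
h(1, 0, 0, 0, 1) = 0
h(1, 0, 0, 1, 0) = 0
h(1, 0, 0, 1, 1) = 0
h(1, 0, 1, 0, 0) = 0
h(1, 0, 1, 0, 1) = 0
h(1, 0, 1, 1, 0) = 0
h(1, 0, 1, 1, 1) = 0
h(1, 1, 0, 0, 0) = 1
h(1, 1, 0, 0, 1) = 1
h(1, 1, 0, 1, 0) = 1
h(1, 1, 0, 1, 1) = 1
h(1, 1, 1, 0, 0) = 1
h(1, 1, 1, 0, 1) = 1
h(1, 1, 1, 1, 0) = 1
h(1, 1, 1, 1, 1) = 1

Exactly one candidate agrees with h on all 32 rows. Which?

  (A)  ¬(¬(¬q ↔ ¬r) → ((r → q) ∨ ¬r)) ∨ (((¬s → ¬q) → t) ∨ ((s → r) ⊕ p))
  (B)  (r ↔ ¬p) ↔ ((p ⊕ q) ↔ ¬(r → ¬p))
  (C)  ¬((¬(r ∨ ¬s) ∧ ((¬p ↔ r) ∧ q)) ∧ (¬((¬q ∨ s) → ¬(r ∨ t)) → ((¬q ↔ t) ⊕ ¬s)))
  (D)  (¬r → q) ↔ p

(A) fails at (0,0,0,0,0): the formula yields 1, h is 0.
(C) fails at (0,0,0,0,0): the formula yields 1, h is 0.
(D) fails at (0,0,0,0,0): the formula yields 1, h is 0.
(B) is the remaining candidate, and it agrees with h on all 32 inputs.

B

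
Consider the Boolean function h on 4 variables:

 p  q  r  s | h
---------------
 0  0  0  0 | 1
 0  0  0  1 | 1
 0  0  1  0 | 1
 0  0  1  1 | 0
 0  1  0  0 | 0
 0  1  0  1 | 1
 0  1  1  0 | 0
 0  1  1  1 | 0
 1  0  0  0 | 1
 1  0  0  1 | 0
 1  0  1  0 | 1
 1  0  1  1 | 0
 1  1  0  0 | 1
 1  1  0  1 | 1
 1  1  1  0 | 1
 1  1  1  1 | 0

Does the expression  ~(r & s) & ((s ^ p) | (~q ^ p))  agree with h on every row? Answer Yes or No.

Evaluate ~(r & s) & ((s ^ p) | (~q ^ p)) on each row and compare to h:
  p=0, q=0, r=0, s=0: formula gives 1, h = 1 ✓
  p=0, q=0, r=0, s=1: formula gives 1, h = 1 ✓
  p=0, q=0, r=1, s=0: formula gives 1, h = 1 ✓
  p=0, q=0, r=1, s=1: formula gives 0, h = 0 ✓
  … (the remaining 12 rows also agree.)
Every row agrees, so the formula is equivalent.

Yes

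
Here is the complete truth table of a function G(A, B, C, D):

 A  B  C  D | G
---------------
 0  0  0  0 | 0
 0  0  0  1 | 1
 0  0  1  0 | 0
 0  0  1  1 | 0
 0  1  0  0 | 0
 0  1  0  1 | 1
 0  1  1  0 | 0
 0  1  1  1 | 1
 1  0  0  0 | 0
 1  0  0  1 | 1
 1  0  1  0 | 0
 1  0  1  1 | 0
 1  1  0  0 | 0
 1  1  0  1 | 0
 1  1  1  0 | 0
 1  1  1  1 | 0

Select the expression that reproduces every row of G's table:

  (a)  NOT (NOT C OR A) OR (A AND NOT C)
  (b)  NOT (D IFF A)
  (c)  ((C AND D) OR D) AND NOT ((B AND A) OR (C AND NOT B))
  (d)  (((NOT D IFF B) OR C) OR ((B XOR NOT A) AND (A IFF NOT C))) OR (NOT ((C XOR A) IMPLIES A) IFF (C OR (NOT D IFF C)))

(a) fails at (0,0,0,1): the formula yields 0, G is 1.
(b) fails at (0,0,1,1): the formula yields 1, G is 0.
(d) fails at (0,0,0,0): the formula yields 1, G is 0.
That leaves (c). Evaluating it on every row reproduces the table of G exactly.

c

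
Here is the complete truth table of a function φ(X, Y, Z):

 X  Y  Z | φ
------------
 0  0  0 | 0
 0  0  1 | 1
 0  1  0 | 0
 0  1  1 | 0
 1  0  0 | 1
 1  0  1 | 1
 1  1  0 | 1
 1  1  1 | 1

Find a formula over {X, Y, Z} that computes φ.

The 0-rows are (0,0,0), (0,1,0), (0,1,1). Take each as a conjunction (¬X·¬Y·¬Z, ¬X·Y·¬Z, ¬X·Y·Z), form their disjunction, and complement — that gives a formula that is 1 everywhere φ is.

φ(X, Y, Z) = ((((X' · Y') · Z') + ((X' · Y) · Z')) + ((X' · Y) · Z))'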